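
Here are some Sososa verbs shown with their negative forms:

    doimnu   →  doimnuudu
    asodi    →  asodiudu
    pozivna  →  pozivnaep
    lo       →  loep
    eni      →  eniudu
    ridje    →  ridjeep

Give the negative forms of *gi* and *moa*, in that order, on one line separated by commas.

giudu, moaep

The alternation tracks the last vowel of the stem — -udu when the last vowel of the stem is a high vowel (*doimnu*, *asodi*, *eni*); -ep when the last vowel of the stem is a non-high vowel (*pozivna*, *lo*, *ridje*).
*gi* — last vowel /i/ (a high vowel) → -udu → *giudu*.
Since the last vowel of *moa* is /a/ (a non-high vowel), it takes -ep, giving *moaep*.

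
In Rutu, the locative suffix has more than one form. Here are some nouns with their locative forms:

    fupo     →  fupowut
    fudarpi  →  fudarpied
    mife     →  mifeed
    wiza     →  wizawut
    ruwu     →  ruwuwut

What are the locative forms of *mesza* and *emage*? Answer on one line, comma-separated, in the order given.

meszawut, emageed

The pattern is front/back vowel harmony: -ed when the last vowel of the stem is a front vowel (*fudarpi*, *mife*); -wut when the last vowel of the stem is a back vowel (*fupo*, *wiza*, *ruwu*).
The last vowel of *mesza* is /a/, which is a back vowel, so the suffix is -wut, giving *meszawut*.
Since the last vowel of *emage* is /e/ (a front vowel), it takes -ed, giving *emageed*.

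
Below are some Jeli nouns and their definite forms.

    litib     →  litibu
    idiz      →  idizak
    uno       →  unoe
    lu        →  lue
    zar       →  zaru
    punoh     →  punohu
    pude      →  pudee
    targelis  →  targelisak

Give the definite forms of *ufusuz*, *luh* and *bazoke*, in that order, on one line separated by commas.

ufusuzak, luhu, bazokee

The alternation tracks the final sound of the stem — -ak when the stem ends in a sibilant (*idiz*, *targelis*); -u when the stem ends in a non-sibilant consonant (*litib*, *zar*, *punoh*); -e when the stem ends in a vowel (*uno*, *lu*, *pude*).
*ufusuz*: final sound = /z/, a sibilant → -ak → *ufusuzak*.
Since the final sound of *luh* is /h/ (a non-sibilant consonant), it takes -u, giving *luhu*.
*bazoke* — final sound /e/ (a vowel) → -e → *bazokee*.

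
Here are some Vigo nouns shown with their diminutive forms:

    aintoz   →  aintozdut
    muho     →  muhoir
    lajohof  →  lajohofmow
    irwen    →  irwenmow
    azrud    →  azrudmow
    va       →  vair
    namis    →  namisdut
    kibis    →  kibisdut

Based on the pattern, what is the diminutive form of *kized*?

The suffix is conditioned by the final sound: -dut when the stem ends in a sibilant (*aintoz*, *namis*, *kibis*); -mow when the stem ends in a non-sibilant consonant (*lajohof*, *irwen*, *azrud*); -ir when the stem ends in a vowel (*muho*, *va*).
The final sound of *kized* is /d/, which is a non-sibilant consonant, so the suffix is -mow, giving *kizedmow*.

kizedmow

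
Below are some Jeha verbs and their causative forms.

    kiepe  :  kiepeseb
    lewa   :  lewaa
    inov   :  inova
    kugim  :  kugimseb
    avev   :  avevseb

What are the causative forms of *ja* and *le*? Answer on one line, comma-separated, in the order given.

jaa, leseb

The alternation tracks the last vowel of the stem — -seb when the last vowel of the stem is a front vowel (*kiepe*, *kugim*, *avev*); -a when the last vowel of the stem is a back vowel (*lewa*, *inov*).
*ja* — last vowel /a/ (a back vowel) → -a → *jaa*.
*le* — last vowel /e/ (a front vowel) → -seb → *leseb*.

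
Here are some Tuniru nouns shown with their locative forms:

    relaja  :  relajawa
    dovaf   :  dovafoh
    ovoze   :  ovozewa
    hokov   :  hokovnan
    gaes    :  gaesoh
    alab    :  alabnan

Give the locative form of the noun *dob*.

dobnan

The suffix is conditioned by the final sound: -oh when the stem ends in a voiceless consonant (*dovaf*, *gaes*); -nan when the stem ends in a voiced consonant (*hokov*, *alab*); -wa when the stem ends in a vowel (*relaja*, *ovoze*).
*dob*: final sound = /b/, a voiced consonant → -nan → *dobnan*.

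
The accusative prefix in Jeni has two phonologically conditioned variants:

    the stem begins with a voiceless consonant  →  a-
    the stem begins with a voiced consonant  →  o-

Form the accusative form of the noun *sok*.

The first consonant of *sok* is /s/, which is voiceless, so the prefix is a-, giving *asok*.

asok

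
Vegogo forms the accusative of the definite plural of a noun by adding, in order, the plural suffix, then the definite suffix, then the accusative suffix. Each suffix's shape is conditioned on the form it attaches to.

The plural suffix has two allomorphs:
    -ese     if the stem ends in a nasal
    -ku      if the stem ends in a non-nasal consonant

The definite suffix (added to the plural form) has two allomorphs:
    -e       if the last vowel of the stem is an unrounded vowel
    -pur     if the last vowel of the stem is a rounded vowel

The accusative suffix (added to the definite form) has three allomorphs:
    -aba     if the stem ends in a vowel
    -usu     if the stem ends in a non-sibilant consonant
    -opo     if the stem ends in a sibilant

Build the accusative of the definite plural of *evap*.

evapkupurusu

The final consonant of *evap* is /p/, which is non-nasal, so the plural suffix is -ku, giving *evapku*.
The plural form *evapku* — last vowel /u/ (a rounded vowel) → -pur → *evapkupur*.
Since the final sound of the definite form *evapkupur* is /r/ (a non-sibilant consonant), it takes -usu, giving *evapkupurusu*.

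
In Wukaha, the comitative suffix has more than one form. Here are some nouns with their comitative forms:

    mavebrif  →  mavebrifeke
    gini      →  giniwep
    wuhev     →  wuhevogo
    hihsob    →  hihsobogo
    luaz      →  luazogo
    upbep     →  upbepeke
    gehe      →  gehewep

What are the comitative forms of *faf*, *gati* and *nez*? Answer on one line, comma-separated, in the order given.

fafeke, gatiwep, nezogo

The pattern is voicing of the final sound: -eke when the stem ends in a voiceless consonant (*mavebrif*, *upbep*); -ogo when the stem ends in a voiced consonant (*wuhev*, *hihsob*, *luaz*); -wep when the stem ends in a vowel (*gini*, *gehe*).
Since the final sound of *faf* is /f/ (a voiceless consonant), it takes -eke, giving *fafeke*.
*gati* — final sound /i/ (a vowel) → -wep → *gatiwep*.
Since the final sound of *nez* is /z/ (a voiced consonant), it takes -ogo, giving *nezogo*.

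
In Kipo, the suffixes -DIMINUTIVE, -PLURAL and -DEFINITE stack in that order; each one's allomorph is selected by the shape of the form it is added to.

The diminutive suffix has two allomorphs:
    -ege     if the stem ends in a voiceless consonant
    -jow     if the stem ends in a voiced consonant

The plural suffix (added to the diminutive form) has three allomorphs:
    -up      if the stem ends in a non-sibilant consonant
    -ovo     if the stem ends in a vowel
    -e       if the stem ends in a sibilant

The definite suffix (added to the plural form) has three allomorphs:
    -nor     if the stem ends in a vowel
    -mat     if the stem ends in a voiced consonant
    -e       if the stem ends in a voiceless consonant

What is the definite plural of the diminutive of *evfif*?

Since the final consonant of *evfif* is /f/ (voiceless), it takes -ege, giving *evfifege*.
The final sound of the diminutive form *evfifege* is /e/, which is a vowel, so the plural suffix is -ovo, giving *evfifegeovo*.
The final sound of the plural form *evfifegeovo* is /o/, which is a vowel, so the definite suffix is -nor, giving *evfifegeovonor*.

evfifegeovonor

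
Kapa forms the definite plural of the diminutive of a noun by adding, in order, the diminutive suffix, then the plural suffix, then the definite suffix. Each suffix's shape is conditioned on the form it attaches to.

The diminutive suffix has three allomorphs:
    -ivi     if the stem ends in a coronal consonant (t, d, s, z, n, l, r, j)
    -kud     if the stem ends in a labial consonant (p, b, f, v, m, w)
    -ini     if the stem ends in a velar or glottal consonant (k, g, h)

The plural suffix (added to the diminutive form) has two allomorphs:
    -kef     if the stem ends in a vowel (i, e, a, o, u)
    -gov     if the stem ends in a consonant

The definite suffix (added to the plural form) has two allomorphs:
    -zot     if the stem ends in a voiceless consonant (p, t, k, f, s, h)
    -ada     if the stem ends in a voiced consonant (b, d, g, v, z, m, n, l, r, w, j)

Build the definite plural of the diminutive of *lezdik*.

*lezdik*: final consonant = /k/, velar/glottal → -ini → *lezdikini*.
The diminutive form *lezdikini* — final sound /i/ (a vowel) → -kef → *lezdikinikef*.
Since the final consonant of the plural form *lezdikinikef* is /f/ (voiceless), it takes -zot, giving *lezdikinikefzot*.

lezdikinikefzot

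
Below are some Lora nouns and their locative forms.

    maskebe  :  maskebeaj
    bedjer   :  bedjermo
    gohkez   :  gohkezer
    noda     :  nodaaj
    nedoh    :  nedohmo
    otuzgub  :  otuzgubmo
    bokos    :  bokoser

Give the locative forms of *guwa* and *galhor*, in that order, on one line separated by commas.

guwaaj, galhormo

The alternation tracks the final sound of the stem — -er when the stem ends in a sibilant (*gohkez*, *bokos*); -mo when the stem ends in a non-sibilant consonant (*bedjer*, *nedoh*, *otuzgub*); -aj when the stem ends in a vowel (*maskebe*, *noda*).
The final sound of *guwa* is /a/, which is a vowel, so the suffix is -aj, giving *guwaaj*.
Since the final sound of *galhor* is /r/ (a non-sibilant consonant), it takes -mo, giving *galhormo*.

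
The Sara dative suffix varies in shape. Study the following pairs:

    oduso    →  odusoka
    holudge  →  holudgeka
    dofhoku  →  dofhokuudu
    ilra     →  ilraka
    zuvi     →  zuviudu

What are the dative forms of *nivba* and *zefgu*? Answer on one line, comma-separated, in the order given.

The suffix is conditioned by the last vowel: -udu when the last vowel of the stem is a high vowel (*dofhoku*, *zuvi*); -ka when the last vowel of the stem is a non-high vowel (*oduso*, *holudge*, *ilra*).
Since the last vowel of *nivba* is /a/ (a non-high vowel), it takes -ka, giving *nivbaka*.
The last vowel of *zefgu* is /u/, which is a high vowel, so the suffix is -udu, giving *zefguudu*.

nivbaka, zefguudu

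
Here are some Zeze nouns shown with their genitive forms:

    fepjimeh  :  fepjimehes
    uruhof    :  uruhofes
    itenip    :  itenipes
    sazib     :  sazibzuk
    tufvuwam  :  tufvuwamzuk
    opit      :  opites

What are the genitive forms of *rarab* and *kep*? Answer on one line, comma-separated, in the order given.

Looking at the final consonant of each stem: -es when the stem ends in a voiceless consonant (*fepjimeh*, *uruhof*, *itenip*, *opit*); -zuk when the stem ends in a voiced consonant (*sazib*, *tufvuwam*).
*rarab*: final consonant = /b/, voiced → -zuk → *rarabzuk*.
The final consonant of *kep* is /p/, which is voiceless, so the suffix is -es, giving *kepes*.

rarabzuk, kepes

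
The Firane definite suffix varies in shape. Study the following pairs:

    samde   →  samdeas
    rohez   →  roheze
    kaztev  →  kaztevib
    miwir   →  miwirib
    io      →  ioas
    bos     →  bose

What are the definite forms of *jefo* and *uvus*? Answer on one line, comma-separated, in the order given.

jefoas, uvuse

The suffix is conditioned by the final sound: -e when the stem ends in a sibilant (*rohez*, *bos*); -ib when the stem ends in a non-sibilant consonant (*kaztev*, *miwir*); -as when the stem ends in a vowel (*samde*, *io*).
*jefo*: final sound = /o/, a vowel → -as → *jefoas*.
Since the final sound of *uvus* is /s/ (a sibilant), it takes -e, giving *uvuse*.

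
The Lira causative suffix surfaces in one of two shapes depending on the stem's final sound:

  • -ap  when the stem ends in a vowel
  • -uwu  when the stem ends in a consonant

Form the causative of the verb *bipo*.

bipoap

*bipo* — final sound /o/ (a vowel) → -ap → *bipoap*.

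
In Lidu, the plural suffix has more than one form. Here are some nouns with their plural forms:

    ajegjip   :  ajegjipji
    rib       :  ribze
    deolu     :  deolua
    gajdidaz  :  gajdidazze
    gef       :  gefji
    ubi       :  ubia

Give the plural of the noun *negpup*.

negpupji

Looking at the final sound of each stem: -ji when the stem ends in a voiceless consonant (*ajegjip*, *gef*); -ze when the stem ends in a voiced consonant (*rib*, *gajdidaz*); -a when the stem ends in a vowel (*deolu*, *ubi*).
Since the final sound of *negpup* is /p/ (a voiceless consonant), it takes -ji, giving *negpupji*.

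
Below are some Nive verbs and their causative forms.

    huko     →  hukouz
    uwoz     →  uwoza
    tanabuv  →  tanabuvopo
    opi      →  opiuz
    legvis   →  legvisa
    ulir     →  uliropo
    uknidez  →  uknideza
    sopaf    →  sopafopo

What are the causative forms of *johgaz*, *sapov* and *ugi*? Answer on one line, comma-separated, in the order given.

johgaza, sapovopo, ugiuz

The alternation tracks the final sound of the stem — -a when the stem ends in a sibilant (*uwoz*, *legvis*, *uknidez*); -opo when the stem ends in a non-sibilant consonant (*tanabuv*, *ulir*, *sopaf*); -uz when the stem ends in a vowel (*huko*, *opi*).
Since the final sound of *johgaz* is /z/ (a sibilant), it takes -a, giving *johgaza*.
*sapov*: final sound = /v/, a non-sibilant consonant → -opo → *sapovopo*.
Since the final sound of *ugi* is /i/ (a vowel), it takes -uz, giving *ugiuz*.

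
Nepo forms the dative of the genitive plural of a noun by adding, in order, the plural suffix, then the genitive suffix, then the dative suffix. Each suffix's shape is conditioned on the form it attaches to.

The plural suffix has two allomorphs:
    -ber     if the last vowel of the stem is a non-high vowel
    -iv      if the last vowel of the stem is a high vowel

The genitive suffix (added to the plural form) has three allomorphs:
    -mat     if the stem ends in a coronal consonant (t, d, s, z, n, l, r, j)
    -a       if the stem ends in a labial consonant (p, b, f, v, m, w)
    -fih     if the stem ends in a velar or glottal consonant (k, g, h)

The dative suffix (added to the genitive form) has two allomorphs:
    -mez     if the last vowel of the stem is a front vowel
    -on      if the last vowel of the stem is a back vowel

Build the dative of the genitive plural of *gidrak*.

gidrakbermaton

*gidrak*: last vowel = /a/, a non-high vowel → -ber → *gidrakber*.
The final consonant of the plural form *gidrakber* is /r/, which is coronal, so the genitive suffix is -mat, giving *gidrakbermat*.
Since the last vowel of the genitive form *gidrakbermat* is /a/ (a back vowel), it takes -on, giving *gidrakbermaton*.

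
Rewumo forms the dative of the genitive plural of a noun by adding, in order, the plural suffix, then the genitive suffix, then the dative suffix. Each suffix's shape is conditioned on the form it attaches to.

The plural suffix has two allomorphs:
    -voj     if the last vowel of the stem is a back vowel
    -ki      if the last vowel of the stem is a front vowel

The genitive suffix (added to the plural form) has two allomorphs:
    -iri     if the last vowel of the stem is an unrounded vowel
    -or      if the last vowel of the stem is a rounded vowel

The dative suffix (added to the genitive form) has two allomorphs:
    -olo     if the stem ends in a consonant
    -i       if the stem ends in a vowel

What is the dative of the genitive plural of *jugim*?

*jugim*: last vowel = /i/, a front vowel → -ki → *jugimki*.
The plural form *jugimki*: last vowel = /i/, an unrounded vowel → -iri → *jugimkiiri*.
Since the final sound of the genitive form *jugimkiiri* is /i/ (a vowel), it takes -i, giving *jugimkiirii*.

jugimkiirii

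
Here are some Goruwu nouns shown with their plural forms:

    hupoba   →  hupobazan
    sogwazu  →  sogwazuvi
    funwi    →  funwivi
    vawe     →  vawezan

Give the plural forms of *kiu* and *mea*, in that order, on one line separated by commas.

Looking at the last vowel of each stem: -vi when the last vowel of the stem is a high vowel (*sogwazu*, *funwi*); -zan when the last vowel of the stem is a non-high vowel (*hupoba*, *vawe*).
The last vowel of *kiu* is /u/, which is a high vowel, so the suffix is -vi, giving *kiuvi*.
The last vowel of *mea* is /a/, which is a non-high vowel, so the suffix is -zan, giving *meazan*.

kiuvi, meazan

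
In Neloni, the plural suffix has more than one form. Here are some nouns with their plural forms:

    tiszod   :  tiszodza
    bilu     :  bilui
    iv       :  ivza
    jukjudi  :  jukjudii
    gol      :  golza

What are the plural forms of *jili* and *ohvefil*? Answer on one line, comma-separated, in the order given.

jilii, ohvefilza

Looking at the final sound of each stem: -za when the stem ends in a consonant (*tiszod*, *iv*, *gol*); -i when the stem ends in a vowel (*bilu*, *jukjudi*).
Since the final sound of *jili* is /i/ (a vowel), it takes -i, giving *jilii*.
*ohvefil* — final sound /l/ (a consonant) → -za → *ohvefilza*.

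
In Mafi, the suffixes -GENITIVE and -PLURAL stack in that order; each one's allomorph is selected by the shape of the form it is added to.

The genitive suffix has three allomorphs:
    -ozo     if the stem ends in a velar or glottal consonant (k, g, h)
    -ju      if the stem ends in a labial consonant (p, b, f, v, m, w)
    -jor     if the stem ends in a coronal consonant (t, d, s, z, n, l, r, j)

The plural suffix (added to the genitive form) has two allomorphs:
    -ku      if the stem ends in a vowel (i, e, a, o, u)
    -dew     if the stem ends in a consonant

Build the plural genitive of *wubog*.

wubogozoku

The final consonant of *wubog* is /g/, which is velar/glottal, so the genitive suffix is -ozo, giving *wubogozo*.
The genitive form *wubogozo*: final sound = /o/, a vowel → -ku → *wubogozoku*.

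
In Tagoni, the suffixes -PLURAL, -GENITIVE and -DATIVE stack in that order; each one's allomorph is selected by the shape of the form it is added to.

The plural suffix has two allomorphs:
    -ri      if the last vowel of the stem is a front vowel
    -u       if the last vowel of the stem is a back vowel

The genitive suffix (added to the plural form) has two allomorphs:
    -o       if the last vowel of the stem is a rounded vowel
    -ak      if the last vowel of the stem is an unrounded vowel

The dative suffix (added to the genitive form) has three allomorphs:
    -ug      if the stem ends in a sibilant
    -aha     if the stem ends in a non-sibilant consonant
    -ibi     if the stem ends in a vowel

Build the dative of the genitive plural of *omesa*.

omesauoibi

Since the last vowel of *omesa* is /a/ (a back vowel), it takes -u, giving *omesau*.
The plural form *omesau* — last vowel /u/ (a rounded vowel) → -o → *omesauo*.
The final sound of the genitive form *omesauo* is /o/, which is a vowel, so the dative suffix is -ibi, giving *omesauoibi*.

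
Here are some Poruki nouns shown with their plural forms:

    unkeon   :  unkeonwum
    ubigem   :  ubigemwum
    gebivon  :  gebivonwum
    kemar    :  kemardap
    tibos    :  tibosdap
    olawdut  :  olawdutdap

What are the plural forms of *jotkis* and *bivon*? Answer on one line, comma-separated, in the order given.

Looking at the final consonant of each stem: -wum when the stem ends in a nasal (*unkeon*, *ubigem*, *gebivon*); -dap when the stem ends in a non-nasal consonant (*kemar*, *tibos*, *olawdut*).
Since the final consonant of *jotkis* is /s/ (non-nasal), it takes -dap, giving *jotkisdap*.
Since the final consonant of *bivon* is /n/ (a nasal), it takes -wum, giving *bivonwum*.

jotkisdap, bivonwum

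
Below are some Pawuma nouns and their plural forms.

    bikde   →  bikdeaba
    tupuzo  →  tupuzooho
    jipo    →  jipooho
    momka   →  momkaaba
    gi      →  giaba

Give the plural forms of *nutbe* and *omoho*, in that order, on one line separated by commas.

nutbeaba, omohooho

The alternation tracks the last vowel of the stem — -oho when the last vowel of the stem is a rounded vowel (*tupuzo*, *jipo*); -aba when the last vowel of the stem is an unrounded vowel (*bikde*, *momka*, *gi*).
*nutbe*: last vowel = /e/, an unrounded vowel → -aba → *nutbeaba*.
Since the last vowel of *omoho* is /o/ (a rounded vowel), it takes -oho, giving *omohooho*.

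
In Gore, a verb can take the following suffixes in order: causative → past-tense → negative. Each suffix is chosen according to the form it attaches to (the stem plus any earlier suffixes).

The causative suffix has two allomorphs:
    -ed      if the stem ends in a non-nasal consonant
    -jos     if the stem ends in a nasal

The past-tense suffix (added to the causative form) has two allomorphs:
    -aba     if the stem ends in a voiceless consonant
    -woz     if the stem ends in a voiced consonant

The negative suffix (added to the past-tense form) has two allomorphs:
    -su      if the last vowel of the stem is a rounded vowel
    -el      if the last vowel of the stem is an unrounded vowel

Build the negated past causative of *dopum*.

Since the final consonant of *dopum* is /m/ (a nasal), it takes -jos, giving *dopumjos*.
Since the final consonant of the causative form *dopumjos* is /s/ (voiceless), it takes -aba, giving *dopumjosaba*.
The past-tense form *dopumjosaba* — last vowel /a/ (an unrounded vowel) → -el → *dopumjosabael*.

dopumjosabael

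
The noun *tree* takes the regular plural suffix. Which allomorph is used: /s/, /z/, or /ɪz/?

/z/

The stem *tree* ends in a voiced non-sibilant sound.
The plural suffix surfaces as /ɪz/ after sibilants, /s/ after other voiceless consonants, and /z/ after other voiced sounds.
So the plural -s on *tree* is pronounced /z/.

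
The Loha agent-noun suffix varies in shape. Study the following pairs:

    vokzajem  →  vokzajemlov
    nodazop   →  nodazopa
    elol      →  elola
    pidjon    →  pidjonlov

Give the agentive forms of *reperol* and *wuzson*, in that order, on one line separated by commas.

reperola, wuzsonlov

The pattern is nasality of the final consonant: -lov when the stem ends in a nasal (*vokzajem*, *pidjon*); -a when the stem ends in a non-nasal consonant (*nodazop*, *elol*).
Since the final consonant of *reperol* is /l/ (non-nasal), it takes -a, giving *reperola*.
*wuzson*: final consonant = /n/, a nasal → -lov → *wuzsonlov*.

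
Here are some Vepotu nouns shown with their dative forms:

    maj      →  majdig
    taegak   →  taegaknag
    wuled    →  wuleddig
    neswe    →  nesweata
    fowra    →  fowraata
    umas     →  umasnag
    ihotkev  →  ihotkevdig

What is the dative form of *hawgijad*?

hawgijaddig

The pattern is voicing of the final sound: -nag when the stem ends in a voiceless consonant (*taegak*, *umas*); -dig when the stem ends in a voiced consonant (*maj*, *wuled*, *ihotkev*); -ata when the stem ends in a vowel (*neswe*, *fowra*).
Since the final sound of *hawgijad* is /d/ (a voiced consonant), it takes -dig, giving *hawgijaddig*.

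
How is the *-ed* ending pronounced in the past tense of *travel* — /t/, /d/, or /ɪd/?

The stem *travel* ends in a voiced sound other than /d/.
The -ed suffix is realized as /ɪd/ after /t, d/; as /t/ after other voiceless consonants; and as /d/ after other voiced sounds.
So -ed on *travel* is pronounced /d/.

/d/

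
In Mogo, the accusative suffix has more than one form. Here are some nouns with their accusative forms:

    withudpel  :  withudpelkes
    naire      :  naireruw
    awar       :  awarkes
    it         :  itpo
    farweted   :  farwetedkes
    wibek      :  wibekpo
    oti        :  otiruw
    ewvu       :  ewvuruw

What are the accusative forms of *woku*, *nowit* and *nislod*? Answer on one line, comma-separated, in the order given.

The pattern is voicing of the final sound: -po when the stem ends in a voiceless consonant (*it*, *wibek*); -kes when the stem ends in a voiced consonant (*withudpel*, *awar*, *farweted*); -ruw when the stem ends in a vowel (*naire*, *oti*, *ewvu*).
*woku* — final sound /u/ (a vowel) → -ruw → *wokuruw*.
The final sound of *nowit* is /t/, which is a voiceless consonant, so the suffix is -po, giving *nowitpo*.
Since the final sound of *nislod* is /d/ (a voiced consonant), it takes -kes, giving *nislodkes*.

wokuruw, nowitpo, nislodkes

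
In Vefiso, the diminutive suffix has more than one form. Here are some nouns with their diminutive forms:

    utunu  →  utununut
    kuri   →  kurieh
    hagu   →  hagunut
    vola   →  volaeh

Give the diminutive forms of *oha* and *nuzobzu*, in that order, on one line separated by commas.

ohaeh, nuzobzunut

Looking at the last vowel of each stem: -nut when the last vowel of the stem is a rounded vowel (*utunu*, *hagu*); -eh when the last vowel of the stem is an unrounded vowel (*kuri*, *vola*).
Since the last vowel of *oha* is /a/ (an unrounded vowel), it takes -eh, giving *ohaeh*.
*nuzobzu*: last vowel = /u/, a rounded vowel → -nut → *nuzobzunut*.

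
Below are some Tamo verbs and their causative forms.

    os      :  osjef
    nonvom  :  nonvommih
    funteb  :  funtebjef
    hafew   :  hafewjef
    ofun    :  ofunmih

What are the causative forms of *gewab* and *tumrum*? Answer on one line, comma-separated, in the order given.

gewabjef, tumrummih

The alternation tracks the final consonant of the stem — -mih when the stem ends in a nasal (*nonvom*, *ofun*); -jef when the stem ends in a non-nasal consonant (*os*, *funteb*, *hafew*).
Since the final consonant of *gewab* is /b/ (non-nasal), it takes -jef, giving *gewabjef*.
The final consonant of *tumrum* is /m/, which is a nasal, so the suffix is -mih, giving *tumrummih*.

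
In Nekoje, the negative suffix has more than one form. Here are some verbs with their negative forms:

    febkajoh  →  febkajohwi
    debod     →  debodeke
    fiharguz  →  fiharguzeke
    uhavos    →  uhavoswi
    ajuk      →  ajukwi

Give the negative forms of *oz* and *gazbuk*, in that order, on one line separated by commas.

ozeke, gazbukwi

The suffix is conditioned by the final consonant: -wi when the stem ends in a voiceless consonant (*febkajoh*, *uhavos*, *ajuk*); -eke when the stem ends in a voiced consonant (*debod*, *fiharguz*).
Since the final consonant of *oz* is /z/ (voiced), it takes -eke, giving *ozeke*.
Since the final consonant of *gazbuk* is /k/ (voiceless), it takes -wi, giving *gazbukwi*.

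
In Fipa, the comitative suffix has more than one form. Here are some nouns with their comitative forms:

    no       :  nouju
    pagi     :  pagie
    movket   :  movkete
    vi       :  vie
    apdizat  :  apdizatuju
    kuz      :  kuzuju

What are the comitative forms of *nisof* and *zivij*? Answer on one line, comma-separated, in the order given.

The suffix is conditioned by the last vowel: -e when the last vowel of the stem is a front vowel (*pagi*, *movket*, *vi*); -uju when the last vowel of the stem is a back vowel (*no*, *apdizat*, *kuz*).
Since the last vowel of *nisof* is /o/ (a back vowel), it takes -uju, giving *nisofuju*.
Since the last vowel of *zivij* is /i/ (a front vowel), it takes -e, giving *zivije*.

nisofuju, zivije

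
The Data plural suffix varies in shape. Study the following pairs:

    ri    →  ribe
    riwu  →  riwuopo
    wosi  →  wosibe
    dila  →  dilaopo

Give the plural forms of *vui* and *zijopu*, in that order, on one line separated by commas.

Looking at the last vowel of each stem: -be when the last vowel of the stem is a front vowel (*ri*, *wosi*); -opo when the last vowel of the stem is a back vowel (*riwu*, *dila*).
Since the last vowel of *vui* is /i/ (a front vowel), it takes -be, giving *vuibe*.
*zijopu*: last vowel = /u/, a back vowel → -opo → *zijopuopo*.

vuibe, zijopuopo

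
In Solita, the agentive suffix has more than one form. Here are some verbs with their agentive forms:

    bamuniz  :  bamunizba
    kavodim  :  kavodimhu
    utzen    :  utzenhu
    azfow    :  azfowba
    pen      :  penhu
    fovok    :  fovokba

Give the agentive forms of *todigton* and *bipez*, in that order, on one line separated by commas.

todigtonhu, bipezba

The alternation tracks the final consonant of the stem — -hu when the stem ends in a nasal (*kavodim*, *utzen*, *pen*); -ba when the stem ends in a non-nasal consonant (*bamuniz*, *azfow*, *fovok*).
Since the final consonant of *todigton* is /n/ (a nasal), it takes -hu, giving *todigtonhu*.
The final consonant of *bipez* is /z/, which is non-nasal, so the suffix is -ba, giving *bipezba*.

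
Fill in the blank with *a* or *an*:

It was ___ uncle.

an

The indefinite article is chosen by the initial *sound* of the following word, not its spelling.
*uncle* begins with the sound /ʌ/ (u pronounced /ʌ/) — a vowel sound.
So the article is *an*: It was an uncle.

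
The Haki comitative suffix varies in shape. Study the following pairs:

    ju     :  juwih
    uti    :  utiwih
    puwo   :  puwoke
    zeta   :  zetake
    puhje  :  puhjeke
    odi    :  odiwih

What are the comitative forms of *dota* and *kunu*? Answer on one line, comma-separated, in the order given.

dotake, kunuwih

The alternation tracks the last vowel of the stem — -wih when the last vowel of the stem is a high vowel (*ju*, *uti*, *odi*); -ke when the last vowel of the stem is a non-high vowel (*puwo*, *zeta*, *puhje*).
The last vowel of *dota* is /a/, which is a non-high vowel, so the suffix is -ke, giving *dotake*.
*kunu*: last vowel = /u/, a high vowel → -wih → *kunuwih*.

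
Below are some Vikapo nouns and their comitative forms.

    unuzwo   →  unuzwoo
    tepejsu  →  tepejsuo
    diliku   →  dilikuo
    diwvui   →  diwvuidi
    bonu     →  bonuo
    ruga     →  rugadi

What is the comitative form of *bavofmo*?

bavofmoo

Looking at the last vowel of each stem: -o when the last vowel of the stem is a rounded vowel (*unuzwo*, *tepejsu*, *diliku*, *bonu*); -di when the last vowel of the stem is an unrounded vowel (*diwvui*, *ruga*).
Since the last vowel of *bavofmo* is /o/ (a rounded vowel), it takes -o, giving *bavofmoo*.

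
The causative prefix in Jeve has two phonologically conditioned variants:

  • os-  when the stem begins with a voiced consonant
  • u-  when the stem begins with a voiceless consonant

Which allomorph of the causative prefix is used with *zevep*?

os-

*zevep* — first consonant /z/ (voiced) → os-.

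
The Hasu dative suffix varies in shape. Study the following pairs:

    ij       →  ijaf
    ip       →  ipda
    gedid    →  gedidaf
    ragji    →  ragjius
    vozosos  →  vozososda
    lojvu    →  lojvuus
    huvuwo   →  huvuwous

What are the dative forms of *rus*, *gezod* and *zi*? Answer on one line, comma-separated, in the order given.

The pattern is voicing of the final sound: -da when the stem ends in a voiceless consonant (*ip*, *vozosos*); -af when the stem ends in a voiced consonant (*ij*, *gedid*); -us when the stem ends in a vowel (*ragji*, *lojvu*, *huvuwo*).
The final sound of *rus* is /s/, which is a voiceless consonant, so the suffix is -da, giving *rusda*.
*gezod* — final sound /d/ (a voiced consonant) → -af → *gezodaf*.
The final sound of *zi* is /i/, which is a vowel, so the suffix is -us, giving *zius*.

rusda, gezodaf, zius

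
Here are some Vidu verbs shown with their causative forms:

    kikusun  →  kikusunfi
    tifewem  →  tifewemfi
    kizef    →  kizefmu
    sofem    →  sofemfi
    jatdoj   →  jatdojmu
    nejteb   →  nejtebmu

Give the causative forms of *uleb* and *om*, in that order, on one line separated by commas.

Looking at the final consonant of each stem: -fi when the stem ends in a nasal (*kikusun*, *tifewem*, *sofem*); -mu when the stem ends in a non-nasal consonant (*kizef*, *jatdoj*, *nejteb*).
*uleb*: final consonant = /b/, non-nasal → -mu → *ulebmu*.
*om* — final consonant /m/ (a nasal) → -fi → *omfi*.

ulebmu, omfi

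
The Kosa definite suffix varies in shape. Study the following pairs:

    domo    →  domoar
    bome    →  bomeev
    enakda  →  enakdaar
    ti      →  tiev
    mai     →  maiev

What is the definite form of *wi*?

The pattern is front/back vowel harmony: -ev when the last vowel of the stem is a front vowel (*bome*, *ti*, *mai*); -ar when the last vowel of the stem is a back vowel (*domo*, *enakda*).
Since the last vowel of *wi* is /i/ (a front vowel), it takes -ev, giving *wiev*.

wiev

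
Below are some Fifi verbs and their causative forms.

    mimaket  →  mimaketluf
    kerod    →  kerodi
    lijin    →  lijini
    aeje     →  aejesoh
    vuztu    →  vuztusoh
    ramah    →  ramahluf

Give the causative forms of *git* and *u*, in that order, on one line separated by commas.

gitluf, usoh

Looking at the final sound of each stem: -luf when the stem ends in a voiceless consonant (*mimaket*, *ramah*); -i when the stem ends in a voiced consonant (*kerod*, *lijin*); -soh when the stem ends in a vowel (*aeje*, *vuztu*).
*git* — final sound /t/ (a voiceless consonant) → -luf → *gitluf*.
*u*: final sound = /u/, a vowel → -soh → *usoh*.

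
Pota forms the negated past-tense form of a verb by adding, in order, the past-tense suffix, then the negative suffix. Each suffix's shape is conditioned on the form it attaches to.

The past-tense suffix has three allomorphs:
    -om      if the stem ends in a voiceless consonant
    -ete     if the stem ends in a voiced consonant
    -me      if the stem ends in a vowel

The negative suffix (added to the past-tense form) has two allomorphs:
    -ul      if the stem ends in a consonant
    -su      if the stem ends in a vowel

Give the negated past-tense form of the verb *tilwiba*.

tilwibamesu

The final sound of *tilwiba* is /a/, which is a vowel, so the past-tense suffix is -me, giving *tilwibame*.
The past-tense form *tilwibame* — final sound /e/ (a vowel) → -su → *tilwibamesu*.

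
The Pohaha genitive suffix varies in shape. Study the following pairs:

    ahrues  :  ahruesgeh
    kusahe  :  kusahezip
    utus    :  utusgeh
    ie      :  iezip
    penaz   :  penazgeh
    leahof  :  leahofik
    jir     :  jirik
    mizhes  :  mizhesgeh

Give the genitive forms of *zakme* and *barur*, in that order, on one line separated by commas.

Looking at the final sound of each stem: -geh when the stem ends in a sibilant (*ahrues*, *utus*, *penaz*, *mizhes*); -ik when the stem ends in a non-sibilant consonant (*leahof*, *jir*); -zip when the stem ends in a vowel (*kusahe*, *ie*).
*zakme* — final sound /e/ (a vowel) → -zip → *zakmezip*.
The final sound of *barur* is /r/, which is a non-sibilant consonant, so the suffix is -ik, giving *barurik*.

zakmezip, barurik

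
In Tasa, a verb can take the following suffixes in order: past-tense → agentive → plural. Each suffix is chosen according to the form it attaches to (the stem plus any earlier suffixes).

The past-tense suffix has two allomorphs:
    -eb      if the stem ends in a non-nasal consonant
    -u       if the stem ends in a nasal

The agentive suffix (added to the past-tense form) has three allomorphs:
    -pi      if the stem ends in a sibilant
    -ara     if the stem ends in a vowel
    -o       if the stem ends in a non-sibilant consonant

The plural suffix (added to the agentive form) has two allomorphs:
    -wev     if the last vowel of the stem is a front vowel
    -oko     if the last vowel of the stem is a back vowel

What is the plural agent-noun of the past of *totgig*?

*totgig*: final consonant = /g/, non-nasal → -eb → *totgigeb*.
Since the final sound of the past-tense form *totgigeb* is /b/ (a non-sibilant consonant), it takes -o, giving *totgigebo*.
Since the last vowel of the agentive form *totgigebo* is /o/ (a back vowel), it takes -oko, giving *totgigebooko*.

totgigebooko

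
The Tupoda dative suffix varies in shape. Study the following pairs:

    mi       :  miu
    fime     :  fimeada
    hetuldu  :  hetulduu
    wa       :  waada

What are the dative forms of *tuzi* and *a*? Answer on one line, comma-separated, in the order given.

The suffix is conditioned by the last vowel: -u when the last vowel of the stem is a high vowel (*mi*, *hetuldu*); -ada when the last vowel of the stem is a non-high vowel (*fime*, *wa*).
*tuzi*: last vowel = /i/, a high vowel → -u → *tuziu*.
*a*: last vowel = /a/, a non-high vowel → -ada → *aada*.

tuziu, aada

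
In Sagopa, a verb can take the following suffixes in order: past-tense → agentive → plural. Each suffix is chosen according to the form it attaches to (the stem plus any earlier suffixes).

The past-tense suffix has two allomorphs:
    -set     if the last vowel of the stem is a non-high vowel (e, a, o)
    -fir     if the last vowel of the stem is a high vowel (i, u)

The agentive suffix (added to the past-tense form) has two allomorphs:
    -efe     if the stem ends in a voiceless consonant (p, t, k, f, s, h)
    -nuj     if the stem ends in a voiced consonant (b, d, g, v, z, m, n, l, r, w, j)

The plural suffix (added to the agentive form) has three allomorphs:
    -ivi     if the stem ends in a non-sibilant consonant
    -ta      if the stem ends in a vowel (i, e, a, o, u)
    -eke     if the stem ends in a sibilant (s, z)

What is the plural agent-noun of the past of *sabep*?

*sabep*: last vowel = /e/, a non-high vowel → -set → *sabepset*.
The past-tense form *sabepset*: final consonant = /t/, voiceless → -efe → *sabepsetefe*.
Since the final sound of the agentive form *sabepsetefe* is /e/ (a vowel), it takes -ta, giving *sabepsetefeta*.

sabepsetefeta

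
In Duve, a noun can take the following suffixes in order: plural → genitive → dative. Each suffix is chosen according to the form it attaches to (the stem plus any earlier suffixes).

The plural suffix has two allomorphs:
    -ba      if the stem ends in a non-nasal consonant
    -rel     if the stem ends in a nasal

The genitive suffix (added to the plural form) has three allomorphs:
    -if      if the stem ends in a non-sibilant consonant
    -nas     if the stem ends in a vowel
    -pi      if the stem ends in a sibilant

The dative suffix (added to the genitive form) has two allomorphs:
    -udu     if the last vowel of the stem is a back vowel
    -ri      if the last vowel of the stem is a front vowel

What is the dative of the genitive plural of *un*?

unrelifri

*un* — final consonant /n/ (a nasal) → -rel → *unrel*.
The final sound of the plural form *unrel* is /l/, which is a non-sibilant consonant, so the genitive suffix is -if, giving *unrelif*.
Since the last vowel of the genitive form *unrelif* is /i/ (a front vowel), it takes -ri, giving *unrelifri*.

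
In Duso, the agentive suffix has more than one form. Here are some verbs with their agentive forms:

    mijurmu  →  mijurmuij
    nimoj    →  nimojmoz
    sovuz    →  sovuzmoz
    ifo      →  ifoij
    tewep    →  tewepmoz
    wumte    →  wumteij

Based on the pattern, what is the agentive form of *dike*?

Looking at the final sound of each stem: -moz when the stem ends in a consonant (*nimoj*, *sovuz*, *tewep*); -ij when the stem ends in a vowel (*mijurmu*, *ifo*, *wumte*).
*dike*: final sound = /e/, a vowel → -ij → *dikeij*.

dikeij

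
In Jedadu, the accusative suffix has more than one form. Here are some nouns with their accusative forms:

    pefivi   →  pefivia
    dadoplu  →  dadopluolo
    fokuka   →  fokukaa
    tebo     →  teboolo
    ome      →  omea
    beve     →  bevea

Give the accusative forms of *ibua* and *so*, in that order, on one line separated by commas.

The pattern is rounding harmony: -olo when the last vowel of the stem is a rounded vowel (*dadoplu*, *tebo*); -a when the last vowel of the stem is an unrounded vowel (*pefivi*, *fokuka*, *ome*, *beve*).
*ibua*: last vowel = /a/, an unrounded vowel → -a → *ibuaa*.
Since the last vowel of *so* is /o/ (a rounded vowel), it takes -olo, giving *soolo*.

ibuaa, soolo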